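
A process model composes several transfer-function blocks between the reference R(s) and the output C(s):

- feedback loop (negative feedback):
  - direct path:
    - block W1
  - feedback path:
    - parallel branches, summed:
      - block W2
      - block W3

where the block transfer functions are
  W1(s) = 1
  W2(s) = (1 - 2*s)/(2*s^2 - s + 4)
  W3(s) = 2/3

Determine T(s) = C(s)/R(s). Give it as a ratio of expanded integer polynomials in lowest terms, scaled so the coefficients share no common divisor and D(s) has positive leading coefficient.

Step 1 - parallel reduction of W2, W3 gives (4*s^2 - 8*s + 11)/(6*s^2 - 3*s + 12)
Step 2 - apply the feedback formula to W1, (W2+W3): this yields T(s), and no further normalization is needed

Therefore the answer is (6*s^2 - 3*s + 12)/(10*s^2 - 11*s + 23).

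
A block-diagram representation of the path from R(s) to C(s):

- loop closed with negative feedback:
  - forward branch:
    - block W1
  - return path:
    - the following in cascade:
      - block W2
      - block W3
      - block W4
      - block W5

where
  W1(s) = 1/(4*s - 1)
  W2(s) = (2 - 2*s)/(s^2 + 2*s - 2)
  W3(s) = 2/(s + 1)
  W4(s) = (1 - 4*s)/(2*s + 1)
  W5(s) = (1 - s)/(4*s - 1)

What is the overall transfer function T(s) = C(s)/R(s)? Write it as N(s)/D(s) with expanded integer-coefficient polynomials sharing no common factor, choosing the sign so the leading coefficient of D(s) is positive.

[1] reduce the series chain W2, W3, W4, W5 gives (-4*s^2 + 8*s - 4)/(2*s^4 + 7*s^3 + 3*s^2 - 4*s - 2)
[2] collapse the loop (W1 forward, (W2*W3*W4*W5) return), which is the overall transfer function T(s) = C(s)/R(s) in lowest terms

Therefore the answer is (2*s^4 + 7*s^3 + 3*s^2 - 4*s - 2)/(8*s^5 + 26*s^4 + 5*s^3 - 23*s^2 + 4*s - 2).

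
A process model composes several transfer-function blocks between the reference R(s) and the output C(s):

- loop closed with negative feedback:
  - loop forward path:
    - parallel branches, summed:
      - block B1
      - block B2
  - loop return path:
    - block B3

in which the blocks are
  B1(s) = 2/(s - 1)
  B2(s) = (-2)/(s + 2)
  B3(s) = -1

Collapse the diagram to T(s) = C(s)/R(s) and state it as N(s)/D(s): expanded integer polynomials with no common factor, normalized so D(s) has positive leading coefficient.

Answer: 6/(s^2 + s - 8)

Working:
Step 1. parallel reduction of B1, B2 -> 6/(s^2 + s - 2)
Step 2. close the feedback loop around (B1+B2), B3, giving the overall T(s)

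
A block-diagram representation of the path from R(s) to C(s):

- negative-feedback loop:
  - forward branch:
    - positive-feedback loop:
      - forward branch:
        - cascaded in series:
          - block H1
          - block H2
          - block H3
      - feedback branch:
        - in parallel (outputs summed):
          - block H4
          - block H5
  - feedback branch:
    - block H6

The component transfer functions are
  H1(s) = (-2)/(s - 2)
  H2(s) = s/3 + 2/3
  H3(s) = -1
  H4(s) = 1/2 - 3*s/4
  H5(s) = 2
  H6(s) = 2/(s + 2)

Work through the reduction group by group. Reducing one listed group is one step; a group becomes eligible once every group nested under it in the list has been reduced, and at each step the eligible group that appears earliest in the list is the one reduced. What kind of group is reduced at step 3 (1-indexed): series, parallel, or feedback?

Answer: feedback

Working:
(1) cascade H1, H2, H3
(2) parallel reduction of H4, H5
(3) apply the feedback formula to (H1*H2*H3), (H4+H5)
(4) reduce the feedback loop with forward [(H1*H2*H3)/(1-(H1*H2*H3)*(H4+H5))] and return H6
The group at step 3 is a feedback group.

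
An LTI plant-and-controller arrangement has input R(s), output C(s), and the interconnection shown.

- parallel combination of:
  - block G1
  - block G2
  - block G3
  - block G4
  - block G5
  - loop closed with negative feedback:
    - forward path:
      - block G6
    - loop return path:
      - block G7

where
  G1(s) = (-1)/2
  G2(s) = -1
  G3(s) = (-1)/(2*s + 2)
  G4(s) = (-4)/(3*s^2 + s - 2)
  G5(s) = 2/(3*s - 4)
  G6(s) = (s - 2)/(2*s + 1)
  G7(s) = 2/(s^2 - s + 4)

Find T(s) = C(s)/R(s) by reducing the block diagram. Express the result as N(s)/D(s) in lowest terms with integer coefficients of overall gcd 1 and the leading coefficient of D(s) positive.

(1) close the feedback loop around G6, G7 gives (s^3 - 3*s^2 + 6*s - 8)/(2*s^3 - s^2 + 9*s)
(2) add G1, G2, G3, G4, G5, [G6/(1+G6*G7)] (parallel) - this is the overall T(s), already in the required normalized form

Hence the answer: (-36*s^6 + 15*s^5 - 75*s^4 + 50*s^3 + 236*s^2 + 184*s - 128)/(36*s^6 - 54*s^5 + 140*s^4 - 110*s^3 - 196*s^2 + 144*s)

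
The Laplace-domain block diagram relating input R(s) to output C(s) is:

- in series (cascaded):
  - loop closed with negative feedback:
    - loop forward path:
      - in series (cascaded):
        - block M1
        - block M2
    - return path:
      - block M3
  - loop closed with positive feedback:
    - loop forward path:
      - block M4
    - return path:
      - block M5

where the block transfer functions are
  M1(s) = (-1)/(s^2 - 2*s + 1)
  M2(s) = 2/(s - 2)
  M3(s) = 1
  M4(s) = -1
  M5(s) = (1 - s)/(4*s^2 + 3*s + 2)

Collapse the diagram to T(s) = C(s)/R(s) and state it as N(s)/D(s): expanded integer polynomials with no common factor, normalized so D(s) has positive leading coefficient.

The answer is (8*s^2 + 6*s + 4)/(4*s^5 - 14*s^4 + 15*s^3 - 18*s^2 + 7*s - 12).

Reasoning:
Step 1. reduce the series chain M1, M2 = (-2)/(s^3 - 4*s^2 + 5*s - 2)
Step 2. apply the feedback formula to (M1*M2), M3 = (-2)/(s^3 - 4*s^2 + 5*s - 4)
Step 3. feedback reduction of M4, M5 = (-4*s^2 - 3*s - 2)/(4*s^2 + 2*s + 3)
Step 4. series reduction of [(M1*M2)/(1+(M1*M2)*M3)], [M4/(1-M4*M5)], giving the overall T(s)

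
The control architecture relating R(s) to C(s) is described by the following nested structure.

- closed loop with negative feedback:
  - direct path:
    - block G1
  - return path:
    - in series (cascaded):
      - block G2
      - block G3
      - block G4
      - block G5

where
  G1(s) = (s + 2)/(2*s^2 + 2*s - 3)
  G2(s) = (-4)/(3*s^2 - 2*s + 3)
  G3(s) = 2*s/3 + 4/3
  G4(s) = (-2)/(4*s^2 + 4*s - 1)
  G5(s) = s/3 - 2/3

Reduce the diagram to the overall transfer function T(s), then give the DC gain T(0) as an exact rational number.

Step 1. multiply G2, G3, G4, G5 (series) -> (16*s^2 - 64)/(108*s^4 + 36*s^3 + 9*s^2 + 126*s - 27)
Step 2. close the feedback loop around G1, (G2*G3*G4*G5) -> (108*s^5 + 252*s^4 + 81*s^3 + 144*s^2 + 225*s - 54)/(216*s^6 + 288*s^5 - 234*s^4 + 178*s^3 + 203*s^2 - 496*s - 47)
DC gain: substitute s = 0 into T(s) from step 2: T(0) = -54/(-47) = 54/47.

Therefore the answer is 54/47.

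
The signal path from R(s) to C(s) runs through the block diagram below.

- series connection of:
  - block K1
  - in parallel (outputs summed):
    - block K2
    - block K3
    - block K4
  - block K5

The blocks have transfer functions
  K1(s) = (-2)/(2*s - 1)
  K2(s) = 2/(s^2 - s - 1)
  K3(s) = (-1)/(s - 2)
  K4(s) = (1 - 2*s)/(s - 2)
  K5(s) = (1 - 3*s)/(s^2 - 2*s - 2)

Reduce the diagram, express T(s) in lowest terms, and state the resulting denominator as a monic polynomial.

Step 1. reduce the parallel group K2, K3, K4; result (-2*s^3 + 2*s^2 + 4*s - 4)/(s^3 - 3*s^2 + s + 2)
Step 2. combine K1, (K2+K3+K4), K5 in series; result (-12*s^4 + 16*s^3 + 20*s^2 - 32*s + 8)/(2*s^6 - 11*s^5 + 15*s^4 + 7*s^3 - 18*s^2 - 2*s + 4)
T(s) is the step-2 result (common factors already cancelled). Leading coefficient of the denominator: 2. Divide through by 2 for the monic polynomial.

Answer: s^6 - 11*s^5/2 + 15*s^4/2 + 7*s^3/2 - 9*s^2 - s + 2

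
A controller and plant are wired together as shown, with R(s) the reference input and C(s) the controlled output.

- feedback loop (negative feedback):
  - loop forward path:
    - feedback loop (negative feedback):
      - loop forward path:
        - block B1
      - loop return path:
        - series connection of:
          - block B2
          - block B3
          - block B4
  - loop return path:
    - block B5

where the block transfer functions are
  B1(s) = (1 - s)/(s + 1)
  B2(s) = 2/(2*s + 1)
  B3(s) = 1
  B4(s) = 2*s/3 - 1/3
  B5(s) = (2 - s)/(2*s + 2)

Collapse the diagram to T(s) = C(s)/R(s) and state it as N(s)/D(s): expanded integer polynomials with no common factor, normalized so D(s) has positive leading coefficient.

(1) cascade B2, B3, B4 -> (4*s - 2)/(6*s + 3)
(2) apply the feedback formula to B1, (B2*B3*B4) -> (-6*s^2 + 3*s + 3)/(2*s^2 + 15*s + 1)
(3) reduce the feedback loop with forward [B1/(1+B1*(B2*B3*B4))] and return B5: this yields T(s), and no further normalization is needed

Therefore the answer is (-12*s^3 - 6*s^2 + 12*s + 6)/(10*s^3 + 19*s^2 + 35*s + 8).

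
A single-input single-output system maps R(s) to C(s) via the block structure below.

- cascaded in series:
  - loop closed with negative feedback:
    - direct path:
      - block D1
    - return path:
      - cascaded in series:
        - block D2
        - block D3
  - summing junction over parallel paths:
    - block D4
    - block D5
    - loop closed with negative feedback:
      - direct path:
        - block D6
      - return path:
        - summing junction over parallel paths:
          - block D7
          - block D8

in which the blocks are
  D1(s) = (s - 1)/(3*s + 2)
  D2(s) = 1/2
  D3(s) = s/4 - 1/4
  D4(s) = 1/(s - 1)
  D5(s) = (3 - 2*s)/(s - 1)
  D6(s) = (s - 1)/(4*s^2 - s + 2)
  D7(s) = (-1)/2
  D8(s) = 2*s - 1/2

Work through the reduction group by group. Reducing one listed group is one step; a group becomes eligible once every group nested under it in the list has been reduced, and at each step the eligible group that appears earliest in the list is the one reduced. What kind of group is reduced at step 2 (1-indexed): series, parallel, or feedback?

[1] cascade D2, D3
[2] feedback reduction of D1, (D2*D3)
[3] reduce the parallel group D7, D8
[4] collapse the loop (D6 forward, (D7+D8) return)
[5] reduce the parallel group D4, D5, [D6/(1+D6*(D7+D8))]
[6] reduce the series chain [D1/(1+D1*(D2*D3))], (D4+D5+[D6/(1+D6*(D7+D8))])
The group at step 2 is a feedback group.

Final answer: feedback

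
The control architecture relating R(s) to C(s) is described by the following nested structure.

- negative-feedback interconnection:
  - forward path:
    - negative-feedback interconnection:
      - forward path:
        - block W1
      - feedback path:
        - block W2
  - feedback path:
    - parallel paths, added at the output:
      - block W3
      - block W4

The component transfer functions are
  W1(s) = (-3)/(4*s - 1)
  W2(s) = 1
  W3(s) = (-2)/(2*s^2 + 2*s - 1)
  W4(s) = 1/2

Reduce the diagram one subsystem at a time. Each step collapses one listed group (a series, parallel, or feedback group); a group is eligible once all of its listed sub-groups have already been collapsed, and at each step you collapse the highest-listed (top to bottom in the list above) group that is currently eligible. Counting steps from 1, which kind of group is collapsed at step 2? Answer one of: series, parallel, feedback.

The answer is parallel.

Reasoning:
1. collapse the loop (W1 forward, W2 return)
2. reduce the parallel group W3, W4
3. reduce the feedback loop with forward [W1/(1+W1*W2)] and return (W3+W4)
At step 2 the group reduced is parallel.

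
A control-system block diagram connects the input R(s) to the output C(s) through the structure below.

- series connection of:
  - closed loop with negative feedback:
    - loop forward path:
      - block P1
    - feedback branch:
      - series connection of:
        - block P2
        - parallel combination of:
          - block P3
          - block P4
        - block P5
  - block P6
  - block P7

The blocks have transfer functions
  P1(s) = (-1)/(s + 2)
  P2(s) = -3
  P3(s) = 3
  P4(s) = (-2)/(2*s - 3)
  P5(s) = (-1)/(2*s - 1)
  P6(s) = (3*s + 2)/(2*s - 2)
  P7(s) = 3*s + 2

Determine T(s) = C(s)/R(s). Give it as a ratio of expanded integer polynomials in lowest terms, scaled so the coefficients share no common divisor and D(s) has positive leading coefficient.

[1] combine P3, P4 in parallel: (6*s - 11)/(2*s - 3)
[2] multiply P2, (P3+P4), P5 (series): (18*s - 33)/(4*s^2 - 8*s + 3)
[3] reduce the feedback loop with forward P1 and return (P2*(P3+P4)*P5): (-4*s^2 + 8*s - 3)/(4*s^3 - 31*s + 39)
[4] multiply [P1/(1+P1*(P2*(P3+P4)*P5))], P6, P7 (series): this yields T(s), and no further normalization is needed

Final answer: (-36*s^4 + 24*s^3 + 53*s^2 - 4*s - 12)/(8*s^4 - 8*s^3 - 62*s^2 + 140*s - 78)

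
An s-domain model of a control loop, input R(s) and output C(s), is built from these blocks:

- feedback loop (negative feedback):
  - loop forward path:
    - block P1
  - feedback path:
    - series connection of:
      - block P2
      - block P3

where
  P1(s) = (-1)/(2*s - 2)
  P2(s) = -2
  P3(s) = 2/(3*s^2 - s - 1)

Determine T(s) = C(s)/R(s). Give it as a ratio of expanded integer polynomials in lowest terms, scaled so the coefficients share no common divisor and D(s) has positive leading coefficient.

Step 1: combine P2, P3 in series gives (-4)/(3*s^2 - s - 1)
Step 2: collapse the loop (P1 forward, (P2*P3) return): this yields T(s), and no further normalization is needed

Hence the answer: (-3*s^2 + s + 1)/(6*s^3 - 8*s^2 + 6)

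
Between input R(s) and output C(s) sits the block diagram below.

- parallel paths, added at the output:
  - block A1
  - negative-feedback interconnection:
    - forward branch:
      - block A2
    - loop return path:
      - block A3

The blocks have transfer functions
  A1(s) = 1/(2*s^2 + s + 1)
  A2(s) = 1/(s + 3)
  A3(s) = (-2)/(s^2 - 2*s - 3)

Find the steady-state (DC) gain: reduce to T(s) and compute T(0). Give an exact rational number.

(1) collapse the loop (A2 forward, A3 return) -> (s^2 - 2*s - 3)/(s^3 + s^2 - 9*s - 11)
(2) sum the parallel branches A1, [A2/(1+A2*A3)] -> (2*s^4 - 2*s^3 - 6*s^2 - 14*s - 14)/(2*s^5 + 3*s^4 - 16*s^3 - 30*s^2 - 20*s - 11)
Evaluating the step-2 result (the overall T(s)) at s = 0 gives T(0) = -14/(-11) = 14/11.

Therefore the answer is 14/11.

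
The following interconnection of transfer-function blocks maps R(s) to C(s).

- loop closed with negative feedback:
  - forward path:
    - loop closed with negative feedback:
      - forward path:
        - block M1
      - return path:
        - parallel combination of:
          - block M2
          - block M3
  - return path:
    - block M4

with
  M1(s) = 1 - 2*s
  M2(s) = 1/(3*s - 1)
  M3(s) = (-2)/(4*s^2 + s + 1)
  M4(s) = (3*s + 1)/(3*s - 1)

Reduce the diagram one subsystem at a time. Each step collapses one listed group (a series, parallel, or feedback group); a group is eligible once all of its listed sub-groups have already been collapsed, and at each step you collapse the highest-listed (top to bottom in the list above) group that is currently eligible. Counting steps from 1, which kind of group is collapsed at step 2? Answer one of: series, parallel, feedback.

The answer is feedback.

Reasoning:
(1) parallel reduction of M2, M3
(2) collapse the loop (M1 forward, (M2+M3) return)
(3) feedback reduction of [M1/(1+M1*(M2+M3))], M4
At step 2 the group reduced is feedback.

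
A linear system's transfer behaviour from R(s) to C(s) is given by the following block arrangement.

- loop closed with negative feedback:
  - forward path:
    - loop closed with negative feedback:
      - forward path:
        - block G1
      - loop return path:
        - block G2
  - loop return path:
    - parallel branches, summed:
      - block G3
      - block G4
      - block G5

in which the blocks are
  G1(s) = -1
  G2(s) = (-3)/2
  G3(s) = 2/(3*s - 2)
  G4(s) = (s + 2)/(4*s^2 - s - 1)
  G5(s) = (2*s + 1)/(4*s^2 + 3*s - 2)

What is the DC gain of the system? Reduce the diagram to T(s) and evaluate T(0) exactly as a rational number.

Step 1. feedback reduction of G1, G2, giving (-2)/5
Step 2. add G3, G4, G5 (parallel), giving (68*s^4 + 31*s^3 - 53*s^2 - 19*s + 14)/(48*s^5 - 8*s^4 - 61*s^3 + 27*s^2 + 8*s - 4)
Step 3. reduce the feedback loop with forward [G1/(1+G1*G2)] and return (G3+G4+G5), giving (-96*s^5 + 16*s^4 + 122*s^3 - 54*s^2 - 16*s + 8)/(240*s^5 - 176*s^4 - 367*s^3 + 241*s^2 + 78*s - 48)
DC gain: substitute s = 0 into T(s) from step 3: T(0) = 8/(-48) = -1/6.

Answer: -1/6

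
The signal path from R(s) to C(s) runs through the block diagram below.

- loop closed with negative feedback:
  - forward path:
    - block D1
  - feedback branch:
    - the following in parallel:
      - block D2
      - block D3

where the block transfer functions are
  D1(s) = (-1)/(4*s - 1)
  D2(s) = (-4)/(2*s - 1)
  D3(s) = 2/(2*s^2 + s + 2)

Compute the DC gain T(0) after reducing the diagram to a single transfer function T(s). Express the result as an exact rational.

[1] parallel reduction of D2, D3 = (-8*s^2 - 10)/(4*s^3 + 3*s - 2)
[2] reduce the feedback loop with forward D1 and return (D2+D3) = (-4*s^3 - 3*s + 2)/(16*s^4 - 4*s^3 + 20*s^2 - 11*s + 12)
That last expression is T(s); at s = 0 only the constant terms survive, so T(0) = 2/12 = 1/6.

Therefore the answer is 1/6.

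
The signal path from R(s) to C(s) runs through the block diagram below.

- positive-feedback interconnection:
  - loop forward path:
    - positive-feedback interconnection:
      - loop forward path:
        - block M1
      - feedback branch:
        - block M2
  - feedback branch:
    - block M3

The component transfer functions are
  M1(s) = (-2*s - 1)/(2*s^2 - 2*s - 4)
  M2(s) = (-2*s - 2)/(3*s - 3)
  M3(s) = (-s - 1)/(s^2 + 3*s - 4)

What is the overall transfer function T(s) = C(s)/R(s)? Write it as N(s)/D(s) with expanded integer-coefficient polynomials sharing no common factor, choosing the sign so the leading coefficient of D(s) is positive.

Answer: (-6*s^3 - 21*s^2 + 15*s + 12)/(6*s^4 + 8*s^3 - 82*s^2 - 47*s + 37)

Working:
[1] feedback reduction of M1, M2, giving (-6*s^2 + 3*s + 3)/(6*s^3 - 16*s^2 - 12*s + 10)
[2] apply the feedback formula to [M1/(1-M1*M2)], M3 - this is the overall T(s), already in the required normalized form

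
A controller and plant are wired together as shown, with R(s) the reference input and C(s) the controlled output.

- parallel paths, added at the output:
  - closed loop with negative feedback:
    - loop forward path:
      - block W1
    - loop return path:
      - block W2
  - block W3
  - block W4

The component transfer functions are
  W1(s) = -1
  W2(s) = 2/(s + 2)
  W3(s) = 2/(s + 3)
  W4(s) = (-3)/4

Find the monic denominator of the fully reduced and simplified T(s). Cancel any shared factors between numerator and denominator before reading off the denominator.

Step 1: apply the feedback formula to W1, W2 gives (-s - 2)/s
Step 2: parallel reduction of [W1/(1+W1*W2)], W3, W4 gives (-7*s^2 - 21*s - 24)/(4*s^2 + 12*s)
T(s) is the step-2 result (common factors already cancelled). Leading coefficient of the denominator: 4. Divide through by 4 for the monic polynomial.

Therefore the answer is s^2 + 3*s.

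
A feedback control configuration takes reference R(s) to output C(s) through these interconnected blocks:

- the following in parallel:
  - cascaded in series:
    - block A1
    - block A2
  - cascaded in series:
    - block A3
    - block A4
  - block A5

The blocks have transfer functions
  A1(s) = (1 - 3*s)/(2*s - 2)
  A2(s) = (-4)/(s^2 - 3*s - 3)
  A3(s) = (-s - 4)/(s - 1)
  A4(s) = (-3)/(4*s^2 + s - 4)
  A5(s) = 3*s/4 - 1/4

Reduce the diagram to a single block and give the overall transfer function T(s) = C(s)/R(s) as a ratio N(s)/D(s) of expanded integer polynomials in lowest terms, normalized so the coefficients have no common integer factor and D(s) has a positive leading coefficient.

(1) reduce the series chain A1, A2: (6*s - 2)/(s^3 - 4*s^2 + 3)
(2) series reduction of A3, A4: (3*s + 12)/(4*s^3 - 3*s^2 - 5*s + 4)
(3) sum the parallel branches (A1*A2), (A3*A4), A5; the result is T(s) itself (integer coefficients, no common factor, positive leading denominator coefficient)

Therefore the answer is (12*s^6 - 49*s^5 - 9*s^4 + 200*s^3 - 15*s^2 - 323*s - 100)/(16*s^5 - 60*s^4 - 32*s^3 + 112*s^2 + 12*s - 48).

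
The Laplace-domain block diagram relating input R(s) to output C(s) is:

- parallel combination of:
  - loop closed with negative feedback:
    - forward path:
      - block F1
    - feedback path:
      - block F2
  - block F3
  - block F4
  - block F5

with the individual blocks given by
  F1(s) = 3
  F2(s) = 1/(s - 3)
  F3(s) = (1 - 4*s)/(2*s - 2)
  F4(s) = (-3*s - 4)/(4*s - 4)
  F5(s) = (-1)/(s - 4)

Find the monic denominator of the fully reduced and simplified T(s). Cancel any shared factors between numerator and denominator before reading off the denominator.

[1] close the feedback loop around F1, F2 gives (3*s - 9)/s
[2] reduce the parallel group [F1/(1+F1*F2)], F3, F4, F5 gives (s^3 - 58*s^2 + 240*s - 144)/(4*s^3 - 20*s^2 + 16*s)
Step 2 gives the fully reduced T(s), with no common factor left to cancel. The denominator's leading coefficient is 4, so divide each of its coefficients by 4 to get the monic form.

Answer: s^3 - 5*s^2 + 4*s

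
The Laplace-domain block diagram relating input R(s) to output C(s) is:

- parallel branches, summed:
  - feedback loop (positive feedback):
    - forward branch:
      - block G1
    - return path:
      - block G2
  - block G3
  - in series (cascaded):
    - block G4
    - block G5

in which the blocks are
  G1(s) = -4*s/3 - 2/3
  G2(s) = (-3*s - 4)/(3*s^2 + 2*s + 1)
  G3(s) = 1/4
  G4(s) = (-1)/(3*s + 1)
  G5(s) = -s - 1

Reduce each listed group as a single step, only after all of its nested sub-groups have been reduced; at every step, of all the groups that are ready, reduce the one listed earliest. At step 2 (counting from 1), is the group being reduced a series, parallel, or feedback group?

[1] collapse the loop (G1 forward, G2 return)
[2] multiply G4, G5 (series)
[3] combine [G1/(1-G1*G2)], G3, (G4*G5) in parallel
Step 2 collapses a series group.

Final answer: series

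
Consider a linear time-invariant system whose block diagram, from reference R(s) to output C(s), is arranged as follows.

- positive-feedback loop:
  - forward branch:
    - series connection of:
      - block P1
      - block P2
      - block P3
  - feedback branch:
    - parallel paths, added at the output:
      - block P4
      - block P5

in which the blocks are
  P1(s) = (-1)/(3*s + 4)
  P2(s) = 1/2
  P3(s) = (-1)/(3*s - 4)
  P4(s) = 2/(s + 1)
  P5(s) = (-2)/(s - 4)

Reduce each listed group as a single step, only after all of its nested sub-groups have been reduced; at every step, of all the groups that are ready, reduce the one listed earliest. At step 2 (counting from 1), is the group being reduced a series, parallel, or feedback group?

Step 1. multiply P1, P2, P3 (series)
Step 2. combine P4, P5 in parallel
Step 3. feedback reduction of (P1*P2*P3), (P4+P5)
The group at step 2 is a parallel group.

Final answer: parallel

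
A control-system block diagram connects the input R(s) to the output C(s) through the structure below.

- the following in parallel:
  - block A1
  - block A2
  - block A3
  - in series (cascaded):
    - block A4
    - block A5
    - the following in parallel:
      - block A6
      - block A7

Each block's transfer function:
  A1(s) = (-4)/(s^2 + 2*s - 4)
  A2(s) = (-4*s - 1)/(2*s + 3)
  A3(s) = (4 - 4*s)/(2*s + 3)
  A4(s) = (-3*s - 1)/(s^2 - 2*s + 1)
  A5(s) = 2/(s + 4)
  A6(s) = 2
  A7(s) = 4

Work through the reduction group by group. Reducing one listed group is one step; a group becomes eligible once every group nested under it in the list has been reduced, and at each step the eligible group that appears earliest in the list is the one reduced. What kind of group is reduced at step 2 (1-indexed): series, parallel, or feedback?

(1) parallel reduction of A6, A7
(2) cascade A4, A5, (A6+A7)
(3) add A1, A2, A3, (A4*A5*(A6+A7)) (parallel)
At step 2 the group reduced is series.

Hence the answer: series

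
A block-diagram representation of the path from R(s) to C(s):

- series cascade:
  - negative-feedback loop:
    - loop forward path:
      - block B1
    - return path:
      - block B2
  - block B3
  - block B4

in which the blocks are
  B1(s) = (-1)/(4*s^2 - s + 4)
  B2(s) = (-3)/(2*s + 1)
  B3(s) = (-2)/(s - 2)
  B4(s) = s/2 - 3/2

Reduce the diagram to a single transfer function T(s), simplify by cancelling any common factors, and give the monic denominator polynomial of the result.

The answer is s^4 - 7*s^3/4 + 3*s^2/8 - 7*s/8 - 7/4.

Reasoning:
(1) close the feedback loop around B1, B2 gives (-2*s - 1)/(8*s^3 + 2*s^2 + 7*s + 7)
(2) series reduction of [B1/(1+B1*B2)], B3, B4 gives (2*s^2 - 5*s - 3)/(8*s^4 - 14*s^3 + 3*s^2 - 7*s - 14)
The result of step 2 is T(s) in lowest terms. Its denominator has leading coefficient 8; dividing the denominator through by 8 makes it monic.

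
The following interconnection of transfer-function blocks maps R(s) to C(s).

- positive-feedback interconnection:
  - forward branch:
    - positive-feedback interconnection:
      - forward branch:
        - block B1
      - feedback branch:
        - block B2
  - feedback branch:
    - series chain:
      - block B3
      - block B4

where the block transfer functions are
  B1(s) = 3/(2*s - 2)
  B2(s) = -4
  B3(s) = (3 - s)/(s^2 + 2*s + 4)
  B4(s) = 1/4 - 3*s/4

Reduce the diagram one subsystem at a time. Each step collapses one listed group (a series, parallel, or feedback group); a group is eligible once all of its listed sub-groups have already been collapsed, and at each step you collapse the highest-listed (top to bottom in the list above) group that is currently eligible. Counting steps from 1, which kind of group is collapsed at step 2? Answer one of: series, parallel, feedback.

[1] apply the feedback formula to B1, B2
[2] cascade B3, B4
[3] apply the feedback formula to [B1/(1-B1*B2)], (B3*B4)
Step 2: series.

Answer: series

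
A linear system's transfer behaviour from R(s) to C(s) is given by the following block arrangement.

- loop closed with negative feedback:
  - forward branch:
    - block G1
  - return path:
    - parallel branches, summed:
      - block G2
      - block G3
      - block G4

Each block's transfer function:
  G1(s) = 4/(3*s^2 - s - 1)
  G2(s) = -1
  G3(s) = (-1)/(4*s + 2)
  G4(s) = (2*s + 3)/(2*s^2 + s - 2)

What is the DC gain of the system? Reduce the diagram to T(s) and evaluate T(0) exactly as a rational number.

Answer: -4/13

Working:
1. parallel reduction of G2, G3, G4 gives (-8*s^3 - 2*s^2 + 21*s + 12)/(8*s^3 + 8*s^2 - 6*s - 4)
2. feedback reduction of G1, (G2+G3+G4) gives (16*s^3 + 16*s^2 - 12*s - 8)/(12*s^5 + 8*s^4 - 33*s^3 - 11*s^2 + 47*s + 26)
Step 2 gives the overall T(s). Then T(0) = -8/26 = -4/13.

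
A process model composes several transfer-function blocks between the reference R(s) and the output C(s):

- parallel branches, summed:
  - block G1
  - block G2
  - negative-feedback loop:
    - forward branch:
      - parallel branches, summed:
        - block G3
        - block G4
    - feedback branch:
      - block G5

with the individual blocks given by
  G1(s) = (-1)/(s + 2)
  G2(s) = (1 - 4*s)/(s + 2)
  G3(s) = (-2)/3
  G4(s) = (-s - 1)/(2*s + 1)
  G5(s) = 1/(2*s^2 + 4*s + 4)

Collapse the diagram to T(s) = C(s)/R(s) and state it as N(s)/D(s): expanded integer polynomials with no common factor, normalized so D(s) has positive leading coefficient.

Answer: (-62*s^4 - 186*s^3 - 240*s^2 - 144*s - 40)/(12*s^4 + 54*s^3 + 89*s^2 + 65*s + 14)

Working:
Step 1 - add G3, G4 (parallel), giving (-7*s - 5)/(6*s + 3)
Step 2 - collapse the loop ((G3+G4) forward, G5 return), giving (-14*s^3 - 38*s^2 - 48*s - 20)/(12*s^3 + 30*s^2 + 29*s + 7)
Step 3 - reduce the parallel group G1, G2, [(G3+G4)/(1+(G3+G4)*G5)]; the result is T(s) itself (integer coefficients, no common factor, positive leading denominator coefficient)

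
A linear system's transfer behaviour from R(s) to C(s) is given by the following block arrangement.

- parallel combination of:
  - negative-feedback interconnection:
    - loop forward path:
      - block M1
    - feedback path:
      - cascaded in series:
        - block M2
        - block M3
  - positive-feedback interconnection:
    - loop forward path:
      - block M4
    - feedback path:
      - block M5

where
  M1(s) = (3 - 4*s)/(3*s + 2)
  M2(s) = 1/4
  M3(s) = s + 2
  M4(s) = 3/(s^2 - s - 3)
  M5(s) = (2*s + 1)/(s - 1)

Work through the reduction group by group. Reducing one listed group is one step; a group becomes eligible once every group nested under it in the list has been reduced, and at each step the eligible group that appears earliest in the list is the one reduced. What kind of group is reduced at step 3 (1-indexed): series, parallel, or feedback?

1. series reduction of M2, M3
2. close the feedback loop around M1, (M2*M3)
3. close the feedback loop around M4, M5
4. reduce the parallel group [M1/(1+M1*(M2*M3))], [M4/(1-M4*M5)]
The group at step 3 is a feedback group.

Answer: feedback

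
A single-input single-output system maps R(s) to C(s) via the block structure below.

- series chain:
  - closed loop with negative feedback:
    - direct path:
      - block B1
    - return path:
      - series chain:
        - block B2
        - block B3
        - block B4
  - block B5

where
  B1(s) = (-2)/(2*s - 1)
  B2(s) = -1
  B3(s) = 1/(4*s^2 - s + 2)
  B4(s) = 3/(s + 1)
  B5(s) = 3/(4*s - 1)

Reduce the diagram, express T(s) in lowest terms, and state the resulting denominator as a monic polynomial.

[1] series reduction of B2, B3, B4, giving (-3)/(4*s^3 + 3*s^2 + s + 2)
[2] close the feedback loop around B1, (B2*B3*B4), giving (-8*s^3 - 6*s^2 - 2*s - 4)/(8*s^4 + 2*s^3 - s^2 + 3*s + 4)
[3] cascade [B1/(1+B1*(B2*B3*B4))], B5, giving (-24*s^3 - 18*s^2 - 6*s - 12)/(32*s^5 - 6*s^3 + 13*s^2 + 13*s - 4)
T(s) is the step-3 result (common factors already cancelled). Leading coefficient of the denominator: 32. Divide through by 32 for the monic polynomial.

Answer: s^5 - 3*s^3/16 + 13*s^2/32 + 13*s/32 - 1/8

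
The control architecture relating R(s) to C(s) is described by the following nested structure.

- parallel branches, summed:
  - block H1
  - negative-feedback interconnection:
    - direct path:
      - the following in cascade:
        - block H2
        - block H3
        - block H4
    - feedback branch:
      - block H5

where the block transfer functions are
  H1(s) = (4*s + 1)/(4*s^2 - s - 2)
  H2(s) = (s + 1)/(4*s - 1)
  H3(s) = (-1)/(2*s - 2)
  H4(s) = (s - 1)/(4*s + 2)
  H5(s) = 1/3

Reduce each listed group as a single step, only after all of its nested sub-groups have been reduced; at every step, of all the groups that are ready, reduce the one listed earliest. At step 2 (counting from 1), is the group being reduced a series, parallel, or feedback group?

1. series reduction of H2, H3, H4
2. feedback reduction of (H2*H3*H4), H5
3. add H1, [(H2*H3*H4)/(1+(H2*H3*H4)*H5)] (parallel)
So the answer for step 2 is feedback.

Final answer: feedback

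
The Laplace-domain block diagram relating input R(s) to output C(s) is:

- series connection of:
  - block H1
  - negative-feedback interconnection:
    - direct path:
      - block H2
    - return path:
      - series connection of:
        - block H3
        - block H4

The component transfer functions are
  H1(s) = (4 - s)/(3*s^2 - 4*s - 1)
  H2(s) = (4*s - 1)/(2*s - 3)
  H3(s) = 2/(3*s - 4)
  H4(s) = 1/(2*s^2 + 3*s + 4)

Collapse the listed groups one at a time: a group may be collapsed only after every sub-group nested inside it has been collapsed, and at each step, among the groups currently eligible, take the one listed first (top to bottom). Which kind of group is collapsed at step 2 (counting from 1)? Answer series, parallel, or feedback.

Reducing step by step:

[1] cascade H3, H4
[2] apply the feedback formula to H2, (H3*H4)
[3] reduce the series chain H1, [H2/(1+H2*(H3*H4))]
The group at step 2 is a feedback group.

Answer: feedback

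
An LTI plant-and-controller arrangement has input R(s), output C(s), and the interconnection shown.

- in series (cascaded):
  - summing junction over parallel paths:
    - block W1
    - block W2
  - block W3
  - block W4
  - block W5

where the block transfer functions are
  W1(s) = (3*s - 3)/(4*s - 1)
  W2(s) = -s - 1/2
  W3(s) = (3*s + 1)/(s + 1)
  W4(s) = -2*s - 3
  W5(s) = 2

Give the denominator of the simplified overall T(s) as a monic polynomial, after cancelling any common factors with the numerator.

First reduce the diagram to T(s).

(1) reduce the parallel group W1, W2 -> (-8*s^2 + 4*s - 5)/(8*s - 2)
(2) series reduction of (W1+W2), W3, W4, W5 -> (48*s^4 + 64*s^3 + 10*s^2 + 43*s + 15)/(4*s^2 + 3*s - 1)
T(s) is the step-2 result (common factors already cancelled). Leading coefficient of the denominator: 4. Divide through by 4 for the monic polynomial.

Answer: s^2 + 3*s/4 - 1/4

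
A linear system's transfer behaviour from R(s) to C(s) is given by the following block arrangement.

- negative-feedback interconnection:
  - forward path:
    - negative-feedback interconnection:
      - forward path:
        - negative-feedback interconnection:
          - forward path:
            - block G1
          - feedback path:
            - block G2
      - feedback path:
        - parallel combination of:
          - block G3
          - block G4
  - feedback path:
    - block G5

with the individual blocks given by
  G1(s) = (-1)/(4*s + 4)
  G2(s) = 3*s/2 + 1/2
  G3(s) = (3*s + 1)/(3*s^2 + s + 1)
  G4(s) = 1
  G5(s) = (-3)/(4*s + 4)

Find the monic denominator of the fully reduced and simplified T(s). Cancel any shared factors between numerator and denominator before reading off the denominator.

[1] feedback reduction of G1, G2, giving (-2)/(5*s + 7)
[2] combine G3, G4 in parallel, giving (3*s^2 + 4*s + 2)/(3*s^2 + s + 1)
[3] feedback reduction of [G1/(1+G1*G2)], (G3+G4), giving (-6*s^2 - 2*s - 2)/(15*s^3 + 20*s^2 + 4*s + 3)
[4] reduce the feedback loop with forward [[G1/(1+G1*G2)]/(1+[G1/(1+G1*G2)]*(G3+G4))] and return G5, giving (-12*s^3 - 16*s^2 - 8*s - 4)/(30*s^4 + 70*s^3 + 57*s^2 + 17*s + 9)
That last expression is T(s), already simplified. Scaling its denominator by 1/30 (the reciprocal of the leading coefficient) yields the monic denominator.

Therefore the answer is s^4 + 7*s^3/3 + 19*s^2/10 + 17*s/30 + 3/10.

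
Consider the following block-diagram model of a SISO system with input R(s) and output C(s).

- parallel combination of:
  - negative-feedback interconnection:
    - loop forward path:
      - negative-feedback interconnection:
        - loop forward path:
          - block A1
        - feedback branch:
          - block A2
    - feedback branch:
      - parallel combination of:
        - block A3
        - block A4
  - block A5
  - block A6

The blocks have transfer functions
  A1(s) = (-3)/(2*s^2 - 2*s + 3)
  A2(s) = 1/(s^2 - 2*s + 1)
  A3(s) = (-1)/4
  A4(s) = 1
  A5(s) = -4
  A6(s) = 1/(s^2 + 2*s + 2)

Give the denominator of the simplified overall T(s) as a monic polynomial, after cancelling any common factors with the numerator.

First reduce the diagram to T(s).

1. reduce the feedback loop with forward A1 and return A2, giving (-3*s^2 + 6*s - 3)/(2*s^4 - 6*s^3 + 9*s^2 - 8*s)
2. add A3, A4 (parallel), giving 3/4
3. collapse the loop ([A1/(1+A1*A2)] forward, (A3+A4) return), giving (-12*s^2 + 24*s - 12)/(8*s^4 - 24*s^3 + 27*s^2 - 14*s - 9)
4. sum the parallel branches [[A1/(1+A1*A2)]/(1+[A1/(1+A1*A2)]*(A3+A4))], A5, A6, giving (-32*s^6 + 32*s^5 + 16*s^4 + 8*s^3 - 29*s^2 + 194*s + 39)/(8*s^6 - 8*s^5 - 5*s^4 - 8*s^3 + 17*s^2 - 46*s - 18)
The result of step 4 is T(s) in lowest terms. Its denominator has leading coefficient 8; dividing the denominator through by 8 makes it monic.

Answer: s^6 - s^5 - 5*s^4/8 - s^3 + 17*s^2/8 - 23*s/4 - 9/4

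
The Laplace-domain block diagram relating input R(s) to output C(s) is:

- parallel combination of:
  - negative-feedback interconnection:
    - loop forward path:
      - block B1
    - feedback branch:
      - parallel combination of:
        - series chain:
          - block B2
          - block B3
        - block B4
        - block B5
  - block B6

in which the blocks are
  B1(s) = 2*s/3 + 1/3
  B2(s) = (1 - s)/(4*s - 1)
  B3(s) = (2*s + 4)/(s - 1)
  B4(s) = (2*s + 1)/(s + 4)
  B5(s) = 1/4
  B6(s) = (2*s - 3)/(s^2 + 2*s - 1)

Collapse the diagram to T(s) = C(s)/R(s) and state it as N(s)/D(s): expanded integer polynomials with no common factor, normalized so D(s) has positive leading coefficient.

Reducing step by step:

(1) multiply B2, B3 (series) = (-2*s - 4)/(4*s - 1)
(2) add (B2*B3), B4, B5 (parallel) = (28*s^2 - 25*s - 72)/(16*s^2 + 60*s - 16)
(3) apply the feedback formula to B1, ((B2*B3)+B4+B5) = (32*s^3 + 136*s^2 + 28*s - 16)/(56*s^3 + 26*s^2 + 11*s - 120)
(4) add [B1/(1+B1*((B2*B3)+B4+B5))], B6 (parallel) - this is the overall T(s), already in the required normalized form

Answer: (32*s^5 + 312*s^4 + 152*s^3 - 152*s^2 - 333*s + 376)/(56*s^5 + 138*s^4 + 7*s^3 - 124*s^2 - 251*s + 120)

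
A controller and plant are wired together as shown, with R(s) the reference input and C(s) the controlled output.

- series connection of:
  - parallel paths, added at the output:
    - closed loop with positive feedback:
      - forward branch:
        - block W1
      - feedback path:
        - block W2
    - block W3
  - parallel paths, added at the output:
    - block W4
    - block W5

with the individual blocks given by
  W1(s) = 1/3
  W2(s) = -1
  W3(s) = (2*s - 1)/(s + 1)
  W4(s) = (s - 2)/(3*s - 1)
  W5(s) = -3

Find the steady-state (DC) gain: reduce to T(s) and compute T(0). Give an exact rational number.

Step 1 - close the feedback loop around W1, W2, giving 1/4
Step 2 - sum the parallel branches [W1/(1-W1*W2)], W3, giving (9*s - 3)/(4*s + 4)
Step 3 - add W4, W5 (parallel), giving (1 - 8*s)/(3*s - 1)
Step 4 - multiply ([W1/(1-W1*W2)]+W3), (W4+W5) (series), giving (3 - 24*s)/(4*s + 4)
Evaluating the step-4 result (the overall T(s)) at s = 0 gives T(0) = 3/4.

Answer: 3/4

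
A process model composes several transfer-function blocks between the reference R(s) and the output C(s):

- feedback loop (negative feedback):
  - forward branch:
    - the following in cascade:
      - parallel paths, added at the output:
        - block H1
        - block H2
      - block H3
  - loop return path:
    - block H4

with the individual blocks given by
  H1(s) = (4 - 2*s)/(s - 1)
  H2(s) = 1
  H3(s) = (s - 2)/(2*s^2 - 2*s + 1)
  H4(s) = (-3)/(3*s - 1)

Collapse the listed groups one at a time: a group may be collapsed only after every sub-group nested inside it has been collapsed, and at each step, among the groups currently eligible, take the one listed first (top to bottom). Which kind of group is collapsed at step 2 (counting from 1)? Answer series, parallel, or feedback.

Reducing step by step:

[1] add H1, H2 (parallel)
[2] combine (H1+H2), H3 in series
[3] feedback reduction of ((H1+H2)*H3), H4
So the answer for step 2 is series.

Answer: series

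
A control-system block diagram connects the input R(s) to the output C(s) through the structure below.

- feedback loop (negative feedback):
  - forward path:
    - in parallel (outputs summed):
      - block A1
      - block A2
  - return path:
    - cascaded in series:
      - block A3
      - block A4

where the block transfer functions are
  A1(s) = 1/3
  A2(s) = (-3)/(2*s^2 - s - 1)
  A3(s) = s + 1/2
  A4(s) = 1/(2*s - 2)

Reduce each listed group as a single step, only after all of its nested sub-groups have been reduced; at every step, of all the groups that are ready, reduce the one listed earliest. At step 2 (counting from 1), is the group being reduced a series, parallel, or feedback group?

1. parallel reduction of A1, A2
2. combine A3, A4 in series
3. reduce the feedback loop with forward (A1+A2) and return (A3*A4)
Step 2: series.

Answer: series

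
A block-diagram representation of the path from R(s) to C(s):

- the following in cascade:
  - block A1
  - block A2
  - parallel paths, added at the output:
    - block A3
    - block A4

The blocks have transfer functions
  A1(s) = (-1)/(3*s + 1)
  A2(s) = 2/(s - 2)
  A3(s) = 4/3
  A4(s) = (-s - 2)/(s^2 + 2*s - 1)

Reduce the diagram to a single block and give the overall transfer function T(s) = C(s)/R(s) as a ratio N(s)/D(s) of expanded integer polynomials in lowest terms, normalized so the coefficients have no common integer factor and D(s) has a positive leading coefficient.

Answer: (-8*s^2 - 10*s + 20)/(9*s^4 + 3*s^3 - 45*s^2 + 3*s + 6)

Working:
1. combine A3, A4 in parallel: (4*s^2 + 5*s - 10)/(3*s^2 + 6*s - 3)
2. series reduction of A1, A2, (A3+A4), giving the overall T(s)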